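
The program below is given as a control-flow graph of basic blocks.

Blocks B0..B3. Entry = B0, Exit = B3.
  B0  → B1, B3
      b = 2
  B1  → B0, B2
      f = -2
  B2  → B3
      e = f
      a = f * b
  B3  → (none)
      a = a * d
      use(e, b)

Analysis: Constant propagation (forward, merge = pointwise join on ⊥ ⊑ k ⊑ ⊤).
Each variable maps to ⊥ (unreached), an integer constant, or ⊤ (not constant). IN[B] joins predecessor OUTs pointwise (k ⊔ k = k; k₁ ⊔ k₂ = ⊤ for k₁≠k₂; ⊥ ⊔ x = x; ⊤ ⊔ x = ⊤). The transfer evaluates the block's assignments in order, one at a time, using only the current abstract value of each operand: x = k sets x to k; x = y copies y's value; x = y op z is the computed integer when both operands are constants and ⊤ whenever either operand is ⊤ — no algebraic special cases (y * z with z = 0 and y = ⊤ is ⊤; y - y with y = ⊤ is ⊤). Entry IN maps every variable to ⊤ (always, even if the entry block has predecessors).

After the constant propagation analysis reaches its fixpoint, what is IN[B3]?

Answer: {a: ⊤, b: 2, c: ⊤, d: ⊤, e: ⊤, f: ⊤}

Trace:
Fixpoint table:
  B0:   IN=(all ⊤)   OUT={b:2; rest ⊤}
  B1:   IN={b:2; rest ⊤}   OUT={b:2, f:-2; rest ⊤}
  B2:   IN={b:2, f:-2; rest ⊤}   OUT={a:-4, b:2, e:-2, f:-2; rest ⊤}
  B3:   IN={b:2; rest ⊤}   OUT={b:2; rest ⊤}

Merge at B3: IN[B3] = OUT[B0] ⊔ OUT[B2] = {a: ⊤, b: 2, c: ⊤, d: ⊤, e: ⊤, f: ⊤}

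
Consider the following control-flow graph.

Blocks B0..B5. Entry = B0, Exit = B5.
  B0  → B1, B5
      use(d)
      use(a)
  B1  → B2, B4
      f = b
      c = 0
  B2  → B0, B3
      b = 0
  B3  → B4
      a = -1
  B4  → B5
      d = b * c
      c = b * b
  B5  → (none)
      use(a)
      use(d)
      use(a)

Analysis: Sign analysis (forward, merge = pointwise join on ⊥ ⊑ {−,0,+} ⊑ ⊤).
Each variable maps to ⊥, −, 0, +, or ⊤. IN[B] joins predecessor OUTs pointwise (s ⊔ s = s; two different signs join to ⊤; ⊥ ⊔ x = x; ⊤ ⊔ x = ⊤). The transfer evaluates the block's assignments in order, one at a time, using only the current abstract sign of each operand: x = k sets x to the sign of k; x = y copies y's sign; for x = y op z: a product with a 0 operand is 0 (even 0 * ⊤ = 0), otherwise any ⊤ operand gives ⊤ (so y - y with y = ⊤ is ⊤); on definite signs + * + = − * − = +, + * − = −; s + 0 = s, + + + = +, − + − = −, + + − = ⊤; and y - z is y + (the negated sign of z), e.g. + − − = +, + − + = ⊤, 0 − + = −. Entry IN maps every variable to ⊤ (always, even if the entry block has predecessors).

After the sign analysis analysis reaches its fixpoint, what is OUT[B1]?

Fixpoint table:
  B0: | IN=(all ⊤) | OUT=(all ⊤)
  B1: | IN=(all ⊤) | OUT={c:0; rest ⊤}
  B2: | IN={c:0; rest ⊤} | OUT={b:0, c:0; rest ⊤}
  B3: | IN={b:0, c:0; rest ⊤} | OUT={a:-, b:0, c:0; rest ⊤}
  B4: | IN={c:0; rest ⊤} | OUT={d:0; rest ⊤}
  B5: | IN=(all ⊤) | OUT=(all ⊤)

Merge at B1: IN[B1] = OUT[B0] = {a: ⊤, b: ⊤, c: ⊤, d: ⊤, e: ⊤, f: ⊤}
Applying B1's transfer function to that IN value gives OUT[B1] (row B1 above).

Answer: {a: ⊤, b: ⊤, c: 0, d: ⊤, e: ⊤, f: ⊤}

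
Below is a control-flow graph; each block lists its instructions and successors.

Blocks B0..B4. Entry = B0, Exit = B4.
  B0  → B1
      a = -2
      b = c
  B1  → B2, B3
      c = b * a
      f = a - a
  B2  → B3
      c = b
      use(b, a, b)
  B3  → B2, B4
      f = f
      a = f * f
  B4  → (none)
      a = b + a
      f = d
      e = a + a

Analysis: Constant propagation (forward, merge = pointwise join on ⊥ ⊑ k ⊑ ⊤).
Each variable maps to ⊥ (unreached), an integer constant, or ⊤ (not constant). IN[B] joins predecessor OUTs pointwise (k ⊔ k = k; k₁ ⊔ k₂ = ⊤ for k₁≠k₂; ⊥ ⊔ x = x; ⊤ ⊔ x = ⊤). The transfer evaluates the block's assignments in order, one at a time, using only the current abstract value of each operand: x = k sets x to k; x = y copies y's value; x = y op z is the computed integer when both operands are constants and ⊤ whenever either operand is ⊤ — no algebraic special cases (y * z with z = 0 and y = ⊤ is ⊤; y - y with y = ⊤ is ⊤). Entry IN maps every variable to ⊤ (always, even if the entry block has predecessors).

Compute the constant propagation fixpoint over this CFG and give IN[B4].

Answer: {a: 0, b: ⊤, c: ⊤, d: ⊤, e: ⊤, f: 0}

Derivation:
Per-block solution:
  B0:  IN=(all ⊤)  OUT={a:-2; rest ⊤}
  B1:  IN={a:-2; rest ⊤}  OUT={a:-2, f:0; rest ⊤}
  B2:  IN={f:0; rest ⊤}  OUT={f:0; rest ⊤}
  B3:  IN={f:0; rest ⊤}  OUT={a:0, f:0; rest ⊤}
  B4:  IN={a:0, f:0; rest ⊤}  OUT=(all ⊤)

Merge at B4: IN[B4] = OUT[B3] = {a: 0, b: ⊤, c: ⊤, d: ⊤, e: ⊤, f: 0}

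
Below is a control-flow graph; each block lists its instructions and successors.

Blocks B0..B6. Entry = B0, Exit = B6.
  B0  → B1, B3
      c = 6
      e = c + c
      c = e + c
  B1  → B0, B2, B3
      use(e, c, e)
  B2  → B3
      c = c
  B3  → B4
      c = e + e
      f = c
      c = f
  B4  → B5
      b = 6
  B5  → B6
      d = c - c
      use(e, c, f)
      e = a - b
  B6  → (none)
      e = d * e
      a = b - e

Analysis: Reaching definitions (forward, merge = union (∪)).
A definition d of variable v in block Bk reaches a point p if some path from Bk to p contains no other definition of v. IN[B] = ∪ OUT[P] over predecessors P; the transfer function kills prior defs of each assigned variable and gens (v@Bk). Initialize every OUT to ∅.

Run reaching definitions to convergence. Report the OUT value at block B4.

Per-block solution:
  B0:   IN={c@B0, e@B0}   OUT={c@B0, e@B0}
  B1:   IN={c@B0, e@B0}   OUT={c@B0, e@B0}
  B2:   IN={c@B0, e@B0}   OUT={c@B2, e@B0}
  B3:   IN={c@B0, c@B2, e@B0}   OUT={c@B3, e@B0, f@B3}
  B4:   IN={c@B3, e@B0, f@B3}   OUT={b@B4, c@B3, e@B0, f@B3}
  B5:   IN={b@B4, c@B3, e@B0, f@B3}   OUT={b@B4, c@B3, d@B5, e@B5, f@B3}
  B6:   IN={b@B4, c@B3, d@B5, e@B5, f@B3}   OUT={a@B6, b@B4, c@B3, d@B5, e@B6, f@B3}

Merge at B4: IN[B4] = OUT[B3] = {c@B3, e@B0, f@B3}
Applying B4's transfer function to that IN value gives OUT[B4] (row B4 above).

Answer: {b@B4, c@B3, e@B0, f@B3}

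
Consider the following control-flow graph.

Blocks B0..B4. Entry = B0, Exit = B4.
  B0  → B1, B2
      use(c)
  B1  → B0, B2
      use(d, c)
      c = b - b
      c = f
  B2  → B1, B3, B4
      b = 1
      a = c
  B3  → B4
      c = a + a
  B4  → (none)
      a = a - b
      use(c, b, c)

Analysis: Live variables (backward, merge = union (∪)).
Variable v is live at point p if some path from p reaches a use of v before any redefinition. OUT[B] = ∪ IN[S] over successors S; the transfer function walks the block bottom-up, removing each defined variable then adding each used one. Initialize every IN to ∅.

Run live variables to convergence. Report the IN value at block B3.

Answer: {a, b}

Trace:
Per-block solution:
  B0:   IN={b, c, d, f}   OUT={b, c, d, f}
  B1:   IN={b, c, d, f}   OUT={b, c, d, f}
  B2:   IN={c, d, f}   OUT={a, b, c, d, f}
  B3:   IN={a, b}   OUT={a, b, c}
  B4:   IN={a, b, c}   OUT={}

Merge at B3: OUT[B3] = IN[B4] = {a, b, c}
Applying B3's transfer function to that OUT value gives IN[B3] (row B3 above).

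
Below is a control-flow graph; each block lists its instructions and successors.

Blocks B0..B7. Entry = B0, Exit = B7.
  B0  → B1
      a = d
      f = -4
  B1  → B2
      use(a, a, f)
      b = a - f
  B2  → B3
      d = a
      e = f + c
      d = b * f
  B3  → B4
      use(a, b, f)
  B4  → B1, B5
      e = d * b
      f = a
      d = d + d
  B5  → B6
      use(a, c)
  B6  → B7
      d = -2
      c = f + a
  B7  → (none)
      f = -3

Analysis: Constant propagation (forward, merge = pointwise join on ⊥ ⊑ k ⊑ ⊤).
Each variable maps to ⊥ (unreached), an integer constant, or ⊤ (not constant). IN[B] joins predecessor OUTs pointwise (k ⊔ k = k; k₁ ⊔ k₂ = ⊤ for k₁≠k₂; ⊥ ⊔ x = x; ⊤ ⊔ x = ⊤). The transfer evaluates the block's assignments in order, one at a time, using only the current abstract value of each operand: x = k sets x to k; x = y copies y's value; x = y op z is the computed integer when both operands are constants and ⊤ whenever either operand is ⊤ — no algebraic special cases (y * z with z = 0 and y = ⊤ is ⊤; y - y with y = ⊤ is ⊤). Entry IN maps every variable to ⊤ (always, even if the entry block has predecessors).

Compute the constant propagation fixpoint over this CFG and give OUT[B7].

Answer: {a: ⊤, b: ⊤, c: ⊤, d: -2, e: ⊤, f: -3}

Working:
Converged values:
  B0: | IN=(all ⊤) | OUT={f:-4; rest ⊤}
  B1: | IN=(all ⊤) | OUT=(all ⊤)
  B2: | IN=(all ⊤) | OUT=(all ⊤)
  B3: | IN=(all ⊤) | OUT=(all ⊤)
  B4: | IN=(all ⊤) | OUT=(all ⊤)
  B5: | IN=(all ⊤) | OUT=(all ⊤)
  B6: | IN=(all ⊤) | OUT={d:-2; rest ⊤}
  B7: | IN={d:-2; rest ⊤} | OUT={d:-2, f:-3; rest ⊤}

Merge at B7: IN[B7] = OUT[B6] = {a: ⊤, b: ⊤, c: ⊤, d: -2, e: ⊤, f: ⊤}
Applying B7's transfer function to that IN value gives OUT[B7] (row B7 above).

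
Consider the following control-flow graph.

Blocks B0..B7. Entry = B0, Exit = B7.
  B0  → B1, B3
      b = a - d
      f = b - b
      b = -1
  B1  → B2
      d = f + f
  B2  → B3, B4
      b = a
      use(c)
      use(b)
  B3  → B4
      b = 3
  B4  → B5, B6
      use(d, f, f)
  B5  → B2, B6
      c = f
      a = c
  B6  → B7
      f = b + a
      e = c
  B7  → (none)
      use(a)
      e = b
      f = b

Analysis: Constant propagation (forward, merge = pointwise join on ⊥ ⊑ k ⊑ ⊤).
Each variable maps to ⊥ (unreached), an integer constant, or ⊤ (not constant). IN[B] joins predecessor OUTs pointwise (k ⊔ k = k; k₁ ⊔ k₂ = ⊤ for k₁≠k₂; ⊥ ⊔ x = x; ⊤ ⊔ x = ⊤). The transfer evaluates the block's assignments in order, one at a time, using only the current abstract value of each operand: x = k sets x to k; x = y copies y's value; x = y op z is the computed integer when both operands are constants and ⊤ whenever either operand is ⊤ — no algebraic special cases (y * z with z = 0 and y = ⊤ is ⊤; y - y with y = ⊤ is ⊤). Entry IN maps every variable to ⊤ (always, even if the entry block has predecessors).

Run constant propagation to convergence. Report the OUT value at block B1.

Per-block solution:
  B0: | IN=(all ⊤) | OUT={b:-1; rest ⊤}
  B1: | IN={b:-1; rest ⊤} | OUT={b:-1; rest ⊤}
  B2: | IN=(all ⊤) | OUT=(all ⊤)
  B3: | IN=(all ⊤) | OUT={b:3; rest ⊤}
  B4: | IN=(all ⊤) | OUT=(all ⊤)
  B5: | IN=(all ⊤) | OUT=(all ⊤)
  B6: | IN=(all ⊤) | OUT=(all ⊤)
  B7: | IN=(all ⊤) | OUT=(all ⊤)

Merge at B1: IN[B1] = OUT[B0] = {a: ⊤, b: -1, c: ⊤, d: ⊤, e: ⊤, f: ⊤}
Applying B1's transfer function to that IN value gives OUT[B1] (row B1 above).

Answer: {a: ⊤, b: -1, c: ⊤, d: ⊤, e: ⊤, f: ⊤}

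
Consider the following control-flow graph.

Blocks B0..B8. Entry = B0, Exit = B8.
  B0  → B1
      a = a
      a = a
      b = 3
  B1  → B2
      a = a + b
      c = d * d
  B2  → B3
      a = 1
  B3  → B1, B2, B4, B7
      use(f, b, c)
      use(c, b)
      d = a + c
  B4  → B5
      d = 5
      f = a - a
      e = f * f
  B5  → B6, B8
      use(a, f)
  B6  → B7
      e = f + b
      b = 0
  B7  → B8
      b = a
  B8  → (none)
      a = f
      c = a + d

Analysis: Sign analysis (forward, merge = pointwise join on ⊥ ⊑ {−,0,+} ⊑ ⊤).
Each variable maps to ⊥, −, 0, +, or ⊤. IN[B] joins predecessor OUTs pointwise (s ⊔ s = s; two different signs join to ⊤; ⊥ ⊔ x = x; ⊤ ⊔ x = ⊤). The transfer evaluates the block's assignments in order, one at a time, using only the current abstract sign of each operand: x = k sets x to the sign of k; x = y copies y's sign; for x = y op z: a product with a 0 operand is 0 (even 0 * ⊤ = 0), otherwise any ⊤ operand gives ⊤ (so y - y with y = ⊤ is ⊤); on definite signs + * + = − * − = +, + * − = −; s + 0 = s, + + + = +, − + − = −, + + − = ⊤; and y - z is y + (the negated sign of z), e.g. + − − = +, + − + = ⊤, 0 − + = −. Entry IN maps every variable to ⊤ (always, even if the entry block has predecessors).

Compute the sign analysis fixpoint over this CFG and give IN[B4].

Converged values:
  B0:  IN=(all ⊤)  OUT={b:+; rest ⊤}
  B1:  IN={b:+; rest ⊤}  OUT={b:+; rest ⊤}
  B2:  IN={b:+; rest ⊤}  OUT={a:+, b:+; rest ⊤}
  B3:  IN={a:+, b:+; rest ⊤}  OUT={a:+, b:+; rest ⊤}
  B4:  IN={a:+, b:+; rest ⊤}  OUT={a:+, b:+, d:+; rest ⊤}
  B5:  IN={a:+, b:+, d:+; rest ⊤}  OUT={a:+, b:+, d:+; rest ⊤}
  B6:  IN={a:+, b:+, d:+; rest ⊤}  OUT={a:+, b:0, d:+; rest ⊤}
  B7:  IN={a:+; rest ⊤}  OUT={a:+, b:+; rest ⊤}
  B8:  IN={a:+, b:+; rest ⊤}  OUT={b:+; rest ⊤}

Merge at B4: IN[B4] = OUT[B3] = {a: +, b: +, c: ⊤, d: ⊤, e: ⊤, f: ⊤}

Answer: {a: +, b: +, c: ⊤, d: ⊤, e: ⊤, f: ⊤}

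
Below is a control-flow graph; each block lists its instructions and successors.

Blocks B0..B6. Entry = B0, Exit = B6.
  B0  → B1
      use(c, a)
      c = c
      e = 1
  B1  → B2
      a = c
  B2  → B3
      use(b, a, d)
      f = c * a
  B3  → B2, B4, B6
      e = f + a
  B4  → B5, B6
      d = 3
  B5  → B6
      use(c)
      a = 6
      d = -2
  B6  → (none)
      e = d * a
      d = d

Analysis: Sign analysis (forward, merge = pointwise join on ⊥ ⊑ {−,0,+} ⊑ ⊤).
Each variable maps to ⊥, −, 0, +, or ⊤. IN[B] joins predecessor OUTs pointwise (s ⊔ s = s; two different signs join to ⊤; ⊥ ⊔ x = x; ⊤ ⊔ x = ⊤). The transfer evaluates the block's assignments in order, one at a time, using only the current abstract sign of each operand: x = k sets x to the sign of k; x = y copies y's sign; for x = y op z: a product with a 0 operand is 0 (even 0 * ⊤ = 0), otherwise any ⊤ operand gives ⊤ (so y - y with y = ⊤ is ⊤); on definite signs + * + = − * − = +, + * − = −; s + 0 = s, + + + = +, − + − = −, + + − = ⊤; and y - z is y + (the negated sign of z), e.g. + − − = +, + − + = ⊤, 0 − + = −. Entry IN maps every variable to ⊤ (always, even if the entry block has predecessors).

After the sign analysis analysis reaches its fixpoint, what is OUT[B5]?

Per-block solution:
  B0:   IN=(all ⊤)   OUT={e:+; rest ⊤}
  B1:   IN={e:+; rest ⊤}   OUT={e:+; rest ⊤}
  B2:   IN=(all ⊤)   OUT=(all ⊤)
  B3:   IN=(all ⊤)   OUT=(all ⊤)
  B4:   IN=(all ⊤)   OUT={d:+; rest ⊤}
  B5:   IN={d:+; rest ⊤}   OUT={a:+, d:-; rest ⊤}
  B6:   IN=(all ⊤)   OUT=(all ⊤)

Merge at B5: IN[B5] = OUT[B4] = {a: ⊤, b: ⊤, c: ⊤, d: +, e: ⊤, f: ⊤}
Applying B5's transfer function to that IN value gives OUT[B5] (row B5 above).

Answer: {a: +, b: ⊤, c: ⊤, d: -, e: ⊤, f: ⊤}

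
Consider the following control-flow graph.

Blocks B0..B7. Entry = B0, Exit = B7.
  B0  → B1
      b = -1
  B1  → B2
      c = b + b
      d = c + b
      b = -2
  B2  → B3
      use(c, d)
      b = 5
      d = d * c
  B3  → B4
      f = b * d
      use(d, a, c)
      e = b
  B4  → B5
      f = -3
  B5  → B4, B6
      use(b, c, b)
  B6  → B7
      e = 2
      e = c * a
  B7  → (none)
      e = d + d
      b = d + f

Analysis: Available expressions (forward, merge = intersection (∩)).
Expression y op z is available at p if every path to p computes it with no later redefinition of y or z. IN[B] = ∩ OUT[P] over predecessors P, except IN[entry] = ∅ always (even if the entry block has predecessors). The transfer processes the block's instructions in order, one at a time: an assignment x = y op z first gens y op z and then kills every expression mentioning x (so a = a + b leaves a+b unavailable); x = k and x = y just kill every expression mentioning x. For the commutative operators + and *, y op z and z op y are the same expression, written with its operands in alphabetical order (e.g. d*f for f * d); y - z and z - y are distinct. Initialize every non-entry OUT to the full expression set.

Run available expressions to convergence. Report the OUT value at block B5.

Converged values:
  B0: | IN={} | OUT={}
  B1: | IN={} | OUT={}
  B2: | IN={} | OUT={}
  B3: | IN={} | OUT={b*d}
  B4: | IN={b*d} | OUT={b*d}
  B5: | IN={b*d} | OUT={b*d}
  B6: | IN={b*d} | OUT={a*c, b*d}
  B7: | IN={a*c, b*d} | OUT={a*c, d+d, d+f}

Merge at B5: IN[B5] = OUT[B4] = {b*d}
Applying B5's transfer function to that IN value gives OUT[B5] (row B5 above).

Answer: {b*d}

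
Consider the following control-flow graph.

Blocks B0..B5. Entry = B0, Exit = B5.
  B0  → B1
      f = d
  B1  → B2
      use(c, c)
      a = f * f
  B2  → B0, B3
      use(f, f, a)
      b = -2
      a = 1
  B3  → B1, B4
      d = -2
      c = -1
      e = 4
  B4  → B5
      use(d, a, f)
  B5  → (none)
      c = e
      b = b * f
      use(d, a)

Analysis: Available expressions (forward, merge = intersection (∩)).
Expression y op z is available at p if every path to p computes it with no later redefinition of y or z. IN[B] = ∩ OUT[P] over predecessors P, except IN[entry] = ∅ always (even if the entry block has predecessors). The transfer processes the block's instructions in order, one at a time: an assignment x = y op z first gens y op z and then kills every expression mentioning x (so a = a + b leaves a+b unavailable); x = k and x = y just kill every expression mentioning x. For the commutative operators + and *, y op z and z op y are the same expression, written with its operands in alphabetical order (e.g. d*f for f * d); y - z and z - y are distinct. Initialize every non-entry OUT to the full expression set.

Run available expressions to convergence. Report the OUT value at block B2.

Answer: {f*f}

Trace:
Per-block solution:
  B0:  IN={}  OUT={}
  B1:  IN={}  OUT={f*f}
  B2:  IN={f*f}  OUT={f*f}
  B3:  IN={f*f}  OUT={f*f}
  B4:  IN={f*f}  OUT={f*f}
  B5:  IN={f*f}  OUT={f*f}

Merge at B2: IN[B2] = OUT[B1] = {f*f}
Applying B2's transfer function to that IN value gives OUT[B2] (row B2 above).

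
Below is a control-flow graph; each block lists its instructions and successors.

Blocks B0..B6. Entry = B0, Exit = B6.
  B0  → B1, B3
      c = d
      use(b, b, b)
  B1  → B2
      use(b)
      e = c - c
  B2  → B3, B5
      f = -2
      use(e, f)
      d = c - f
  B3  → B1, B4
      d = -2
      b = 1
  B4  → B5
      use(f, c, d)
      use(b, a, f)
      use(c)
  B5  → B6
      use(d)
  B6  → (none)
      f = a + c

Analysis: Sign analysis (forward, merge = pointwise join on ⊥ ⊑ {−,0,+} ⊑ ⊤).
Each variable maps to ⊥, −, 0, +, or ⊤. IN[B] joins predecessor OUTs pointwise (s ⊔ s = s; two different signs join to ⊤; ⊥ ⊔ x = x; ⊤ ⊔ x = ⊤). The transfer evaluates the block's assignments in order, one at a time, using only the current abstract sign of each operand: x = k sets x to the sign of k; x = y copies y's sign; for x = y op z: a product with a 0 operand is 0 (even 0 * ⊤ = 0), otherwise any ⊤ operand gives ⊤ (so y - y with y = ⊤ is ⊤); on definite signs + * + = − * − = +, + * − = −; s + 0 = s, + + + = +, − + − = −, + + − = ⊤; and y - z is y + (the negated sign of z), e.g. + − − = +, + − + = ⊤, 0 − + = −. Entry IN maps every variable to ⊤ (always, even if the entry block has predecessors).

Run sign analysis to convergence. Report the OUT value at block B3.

Fixpoint table:
  B0:  IN=(all ⊤)  OUT=(all ⊤)
  B1:  IN=(all ⊤)  OUT=(all ⊤)
  B2:  IN=(all ⊤)  OUT={f:-; rest ⊤}
  B3:  IN=(all ⊤)  OUT={b:+, d:-; rest ⊤}
  B4:  IN={b:+, d:-; rest ⊤}  OUT={b:+, d:-; rest ⊤}
  B5:  IN=(all ⊤)  OUT=(all ⊤)
  B6:  IN=(all ⊤)  OUT=(all ⊤)

Merge at B3: IN[B3] = OUT[B0] ⊔ OUT[B2] = {a: ⊤, b: ⊤, c: ⊤, d: ⊤, e: ⊤, f: ⊤}
Applying B3's transfer function to that IN value gives OUT[B3] (row B3 above).

Answer: {a: ⊤, b: +, c: ⊤, d: -, e: ⊤, f: ⊤}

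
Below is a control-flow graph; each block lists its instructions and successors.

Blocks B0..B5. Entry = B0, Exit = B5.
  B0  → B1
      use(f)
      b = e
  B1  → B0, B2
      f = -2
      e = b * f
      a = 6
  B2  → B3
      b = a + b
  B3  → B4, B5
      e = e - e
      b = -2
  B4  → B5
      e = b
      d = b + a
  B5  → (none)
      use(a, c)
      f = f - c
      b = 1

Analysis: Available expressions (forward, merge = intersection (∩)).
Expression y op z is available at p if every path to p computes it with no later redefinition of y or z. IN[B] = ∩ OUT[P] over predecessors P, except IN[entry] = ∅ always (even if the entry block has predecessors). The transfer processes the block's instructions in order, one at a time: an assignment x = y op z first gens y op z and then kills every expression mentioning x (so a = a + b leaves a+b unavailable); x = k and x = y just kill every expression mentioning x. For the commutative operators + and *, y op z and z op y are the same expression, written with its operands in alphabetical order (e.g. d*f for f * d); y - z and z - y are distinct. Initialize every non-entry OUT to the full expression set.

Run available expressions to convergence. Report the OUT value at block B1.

Answer: {b*f}

Working:
Per-block solution:
  B0:   IN={}   OUT={}
  B1:   IN={}   OUT={b*f}
  B2:   IN={b*f}   OUT={}
  B3:   IN={}   OUT={}
  B4:   IN={}   OUT={a+b}
  B5:   IN={}   OUT={}

Merge at B1: IN[B1] = OUT[B0] = {}
Applying B1's transfer function to that IN value gives OUT[B1] (row B1 above).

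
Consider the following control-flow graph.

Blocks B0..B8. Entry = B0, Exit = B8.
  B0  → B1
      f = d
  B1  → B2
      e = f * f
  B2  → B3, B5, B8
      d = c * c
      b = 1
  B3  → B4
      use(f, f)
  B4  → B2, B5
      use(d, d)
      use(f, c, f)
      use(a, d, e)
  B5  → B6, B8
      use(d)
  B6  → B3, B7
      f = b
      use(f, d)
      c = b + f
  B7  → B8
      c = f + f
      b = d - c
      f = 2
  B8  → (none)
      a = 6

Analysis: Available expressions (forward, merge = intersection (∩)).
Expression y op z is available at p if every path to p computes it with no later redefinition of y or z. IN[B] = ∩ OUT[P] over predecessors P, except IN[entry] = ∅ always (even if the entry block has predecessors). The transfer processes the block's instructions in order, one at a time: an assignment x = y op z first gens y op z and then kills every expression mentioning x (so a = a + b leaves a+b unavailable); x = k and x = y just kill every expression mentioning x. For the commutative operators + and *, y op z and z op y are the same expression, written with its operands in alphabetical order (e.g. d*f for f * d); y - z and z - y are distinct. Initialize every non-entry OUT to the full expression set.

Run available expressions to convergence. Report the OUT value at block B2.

Per-block solution:
  B0: | IN={} | OUT={}
  B1: | IN={} | OUT={f*f}
  B2: | IN={} | OUT={c*c}
  B3: | IN={} | OUT={}
  B4: | IN={} | OUT={}
  B5: | IN={} | OUT={}
  B6: | IN={} | OUT={b+f}
  B7: | IN={b+f} | OUT={d-c}
  B8: | IN={} | OUT={}

Merge at B2: IN[B2] = OUT[B1] ∩ OUT[B4] = {}
Applying B2's transfer function to that IN value gives OUT[B2] (row B2 above).

Answer: {c*c}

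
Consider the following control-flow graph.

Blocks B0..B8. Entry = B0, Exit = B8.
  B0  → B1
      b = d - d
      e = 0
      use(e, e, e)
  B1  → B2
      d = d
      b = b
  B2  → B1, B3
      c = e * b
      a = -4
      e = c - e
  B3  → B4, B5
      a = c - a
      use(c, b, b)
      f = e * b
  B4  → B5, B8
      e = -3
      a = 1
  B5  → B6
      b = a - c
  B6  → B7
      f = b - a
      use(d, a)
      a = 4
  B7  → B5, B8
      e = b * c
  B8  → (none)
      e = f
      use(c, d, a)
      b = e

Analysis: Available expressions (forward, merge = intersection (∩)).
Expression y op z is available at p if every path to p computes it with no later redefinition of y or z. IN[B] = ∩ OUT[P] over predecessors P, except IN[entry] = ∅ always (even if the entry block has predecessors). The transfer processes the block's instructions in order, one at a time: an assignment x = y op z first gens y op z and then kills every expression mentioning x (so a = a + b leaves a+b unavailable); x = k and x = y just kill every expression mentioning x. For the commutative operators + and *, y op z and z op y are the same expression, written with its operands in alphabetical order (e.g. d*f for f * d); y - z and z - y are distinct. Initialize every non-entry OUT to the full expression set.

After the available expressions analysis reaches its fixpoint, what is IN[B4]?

Answer: {b*e}

Trace:
Converged values:
  B0:  IN={}  OUT={d-d}
  B1:  IN={}  OUT={}
  B2:  IN={}  OUT={}
  B3:  IN={}  OUT={b*e}
  B4:  IN={b*e}  OUT={}
  B5:  IN={}  OUT={a-c}
  B6:  IN={a-c}  OUT={}
  B7:  IN={}  OUT={b*c}
  B8:  IN={}  OUT={}

Merge at B4: IN[B4] = OUT[B3] = {b*e}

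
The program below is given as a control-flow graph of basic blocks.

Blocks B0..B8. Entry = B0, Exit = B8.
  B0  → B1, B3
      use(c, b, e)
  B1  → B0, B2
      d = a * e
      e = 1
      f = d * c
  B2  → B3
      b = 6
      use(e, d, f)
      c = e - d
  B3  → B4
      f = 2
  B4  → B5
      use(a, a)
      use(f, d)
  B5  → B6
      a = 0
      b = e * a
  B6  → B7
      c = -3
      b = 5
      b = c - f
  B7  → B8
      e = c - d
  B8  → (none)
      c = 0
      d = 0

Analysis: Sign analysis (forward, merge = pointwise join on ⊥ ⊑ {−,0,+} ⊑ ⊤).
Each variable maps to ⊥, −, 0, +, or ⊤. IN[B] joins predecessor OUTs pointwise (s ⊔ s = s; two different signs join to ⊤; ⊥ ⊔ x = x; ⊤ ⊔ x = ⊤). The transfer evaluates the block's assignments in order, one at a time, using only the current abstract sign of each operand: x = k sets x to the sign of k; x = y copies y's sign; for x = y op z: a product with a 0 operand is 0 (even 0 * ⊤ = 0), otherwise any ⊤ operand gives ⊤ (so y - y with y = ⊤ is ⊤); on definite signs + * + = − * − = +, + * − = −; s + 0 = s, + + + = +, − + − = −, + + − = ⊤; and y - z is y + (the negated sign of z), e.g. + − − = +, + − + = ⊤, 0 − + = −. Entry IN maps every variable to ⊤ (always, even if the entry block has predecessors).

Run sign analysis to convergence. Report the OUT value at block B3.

Answer: {a: ⊤, b: ⊤, c: ⊤, d: ⊤, e: ⊤, f: +}

Trace:
Fixpoint table:
  B0: | IN=(all ⊤) | OUT=(all ⊤)
  B1: | IN=(all ⊤) | OUT={e:+; rest ⊤}
  B2: | IN={e:+; rest ⊤} | OUT={b:+, e:+; rest ⊤}
  B3: | IN=(all ⊤) | OUT={f:+; rest ⊤}
  B4: | IN={f:+; rest ⊤} | OUT={f:+; rest ⊤}
  B5: | IN={f:+; rest ⊤} | OUT={a:0, b:0, f:+; rest ⊤}
  B6: | IN={a:0, b:0, f:+; rest ⊤} | OUT={a:0, b:-, c:-, f:+; rest ⊤}
  B7: | IN={a:0, b:-, c:-, f:+; rest ⊤} | OUT={a:0, b:-, c:-, f:+; rest ⊤}
  B8: | IN={a:0, b:-, c:-, f:+; rest ⊤} | OUT={a:0, b:-, c:0, d:0, f:+; rest ⊤}

Merge at B3: IN[B3] = OUT[B0] ⊔ OUT[B2] = {a: ⊤, b: ⊤, c: ⊤, d: ⊤, e: ⊤, f: ⊤}
Applying B3's transfer function to that IN value gives OUT[B3] (row B3 above).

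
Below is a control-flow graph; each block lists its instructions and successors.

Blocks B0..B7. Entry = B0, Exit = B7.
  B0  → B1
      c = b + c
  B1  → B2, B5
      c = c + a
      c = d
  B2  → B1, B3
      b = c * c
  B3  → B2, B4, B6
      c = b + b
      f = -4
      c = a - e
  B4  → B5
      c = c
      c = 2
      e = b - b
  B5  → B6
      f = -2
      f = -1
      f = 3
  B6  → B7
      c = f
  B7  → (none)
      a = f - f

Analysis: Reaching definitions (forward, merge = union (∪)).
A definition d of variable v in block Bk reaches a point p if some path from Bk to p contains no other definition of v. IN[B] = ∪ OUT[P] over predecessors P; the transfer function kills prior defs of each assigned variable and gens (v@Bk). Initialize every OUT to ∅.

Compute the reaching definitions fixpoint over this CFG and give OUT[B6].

Answer: {b@B2, c@B6, e@B4, f@B3, f@B5}

Working:
Per-block solution:
  B0:   IN={}   OUT={c@B0}
  B1:   IN={b@B2, c@B0, c@B1, c@B3, f@B3}   OUT={b@B2, c@B1, f@B3}
  B2:   IN={b@B2, c@B1, c@B3, f@B3}   OUT={b@B2, c@B1, c@B3, f@B3}
  B3:   IN={b@B2, c@B1, c@B3, f@B3}   OUT={b@B2, c@B3, f@B3}
  B4:   IN={b@B2, c@B3, f@B3}   OUT={b@B2, c@B4, e@B4, f@B3}
  B5:   IN={b@B2, c@B1, c@B4, e@B4, f@B3}   OUT={b@B2, c@B1, c@B4, e@B4, f@B5}
  B6:   IN={b@B2, c@B1, c@B3, c@B4, e@B4, f@B3, f@B5}   OUT={b@B2, c@B6, e@B4, f@B3, f@B5}
  B7:   IN={b@B2, c@B6, e@B4, f@B3, f@B5}   OUT={a@B7, b@B2, c@B6, e@B4, f@B3, f@B5}

Merge at B6: IN[B6] = OUT[B3] ⊔ OUT[B5] = {b@B2, c@B1, c@B3, c@B4, e@B4, f@B3, f@B5}
Applying B6's transfer function to that IN value gives OUT[B6] (row B6 above).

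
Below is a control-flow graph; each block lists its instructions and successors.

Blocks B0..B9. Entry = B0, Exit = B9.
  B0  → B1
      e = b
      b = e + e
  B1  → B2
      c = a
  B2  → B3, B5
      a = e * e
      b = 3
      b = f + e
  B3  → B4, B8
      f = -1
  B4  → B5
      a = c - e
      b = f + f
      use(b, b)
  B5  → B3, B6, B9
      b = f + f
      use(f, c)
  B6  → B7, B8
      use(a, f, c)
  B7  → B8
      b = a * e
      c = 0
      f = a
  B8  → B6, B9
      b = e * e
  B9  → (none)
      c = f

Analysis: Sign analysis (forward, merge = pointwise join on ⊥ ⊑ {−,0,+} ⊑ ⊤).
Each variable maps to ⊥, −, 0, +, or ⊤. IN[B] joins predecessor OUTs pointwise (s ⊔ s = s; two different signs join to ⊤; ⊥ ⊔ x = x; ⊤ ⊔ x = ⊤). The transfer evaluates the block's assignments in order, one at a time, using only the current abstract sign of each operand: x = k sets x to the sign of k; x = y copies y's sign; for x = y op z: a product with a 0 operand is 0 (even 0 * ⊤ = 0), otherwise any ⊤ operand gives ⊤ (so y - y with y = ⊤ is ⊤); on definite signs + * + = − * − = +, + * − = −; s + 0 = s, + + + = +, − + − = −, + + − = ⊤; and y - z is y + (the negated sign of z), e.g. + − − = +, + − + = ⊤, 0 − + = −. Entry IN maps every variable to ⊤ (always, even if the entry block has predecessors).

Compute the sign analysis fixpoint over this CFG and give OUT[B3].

Per-block solution:
  B0:   IN=(all ⊤)   OUT=(all ⊤)
  B1:   IN=(all ⊤)   OUT=(all ⊤)
  B2:   IN=(all ⊤)   OUT=(all ⊤)
  B3:   IN=(all ⊤)   OUT={f:-; rest ⊤}
  B4:   IN={f:-; rest ⊤}   OUT={b:-, f:-; rest ⊤}
  B5:   IN=(all ⊤)   OUT=(all ⊤)
  B6:   IN=(all ⊤)   OUT=(all ⊤)
  B7:   IN=(all ⊤)   OUT={c:0; rest ⊤}
  B8:   IN=(all ⊤)   OUT=(all ⊤)
  B9:   IN=(all ⊤)   OUT=(all ⊤)

Merge at B3: IN[B3] = OUT[B2] ⊔ OUT[B5] = {a: ⊤, b: ⊤, c: ⊤, d: ⊤, e: ⊤, f: ⊤}
Applying B3's transfer function to that IN value gives OUT[B3] (row B3 above).

Answer: {a: ⊤, b: ⊤, c: ⊤, d: ⊤, e: ⊤, f: -}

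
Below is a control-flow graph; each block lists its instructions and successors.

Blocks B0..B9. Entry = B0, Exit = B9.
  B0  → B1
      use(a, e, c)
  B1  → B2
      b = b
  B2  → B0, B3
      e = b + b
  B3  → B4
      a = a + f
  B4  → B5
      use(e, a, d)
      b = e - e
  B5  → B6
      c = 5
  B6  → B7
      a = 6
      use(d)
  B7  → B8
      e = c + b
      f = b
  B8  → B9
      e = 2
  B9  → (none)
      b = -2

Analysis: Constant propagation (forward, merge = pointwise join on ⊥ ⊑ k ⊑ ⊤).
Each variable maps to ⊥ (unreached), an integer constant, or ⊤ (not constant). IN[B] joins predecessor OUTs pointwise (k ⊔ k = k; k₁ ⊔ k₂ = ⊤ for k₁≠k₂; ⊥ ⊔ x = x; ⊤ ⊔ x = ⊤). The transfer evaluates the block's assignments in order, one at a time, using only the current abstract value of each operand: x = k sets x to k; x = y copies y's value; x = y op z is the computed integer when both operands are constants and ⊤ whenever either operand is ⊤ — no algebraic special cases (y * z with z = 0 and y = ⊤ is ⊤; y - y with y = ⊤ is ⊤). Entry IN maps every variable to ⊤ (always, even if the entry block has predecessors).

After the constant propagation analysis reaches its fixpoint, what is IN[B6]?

Per-block solution:
  B0: | IN=(all ⊤) | OUT=(all ⊤)
  B1: | IN=(all ⊤) | OUT=(all ⊤)
  B2: | IN=(all ⊤) | OUT=(all ⊤)
  B3: | IN=(all ⊤) | OUT=(all ⊤)
  B4: | IN=(all ⊤) | OUT=(all ⊤)
  B5: | IN=(all ⊤) | OUT={c:5; rest ⊤}
  B6: | IN={c:5; rest ⊤} | OUT={a:6, c:5; rest ⊤}
  B7: | IN={a:6, c:5; rest ⊤} | OUT={a:6, c:5; rest ⊤}
  B8: | IN={a:6, c:5; rest ⊤} | OUT={a:6, c:5, e:2; rest ⊤}
  B9: | IN={a:6, c:5, e:2; rest ⊤} | OUT={a:6, b:-2, c:5, e:2; rest ⊤}

Merge at B6: IN[B6] = OUT[B5] = {a: ⊤, b: ⊤, c: 5, d: ⊤, e: ⊤, f: ⊤}

Answer: {a: ⊤, b: ⊤, c: 5, d: ⊤, e: ⊤, f: ⊤}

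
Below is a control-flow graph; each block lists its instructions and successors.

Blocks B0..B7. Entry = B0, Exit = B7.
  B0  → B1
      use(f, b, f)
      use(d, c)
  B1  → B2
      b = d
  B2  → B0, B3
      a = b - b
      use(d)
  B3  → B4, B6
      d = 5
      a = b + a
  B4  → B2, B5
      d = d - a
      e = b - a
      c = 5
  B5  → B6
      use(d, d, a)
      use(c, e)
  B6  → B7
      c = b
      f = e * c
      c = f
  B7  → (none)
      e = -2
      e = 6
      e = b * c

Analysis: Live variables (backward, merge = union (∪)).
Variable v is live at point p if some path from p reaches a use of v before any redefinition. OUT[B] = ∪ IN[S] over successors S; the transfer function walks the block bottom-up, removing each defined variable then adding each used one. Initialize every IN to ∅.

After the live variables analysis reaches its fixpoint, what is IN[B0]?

Answer: {b, c, d, e, f}

Working:
Fixpoint table:
  B0:   IN={b, c, d, e, f}   OUT={c, d, e, f}
  B1:   IN={c, d, e, f}   OUT={b, c, d, e, f}
  B2:   IN={b, c, d, e, f}   OUT={a, b, c, d, e, f}
  B3:   IN={a, b, e, f}   OUT={a, b, d, e, f}
  B4:   IN={a, b, d, f}   OUT={a, b, c, d, e, f}
  B5:   IN={a, b, c, d, e}   OUT={b, e}
  B6:   IN={b, e}   OUT={b, c}
  B7:   IN={b, c}   OUT={}

Merge at B0: OUT[B0] = IN[B1] = {c, d, e, f}
Applying B0's transfer function to that OUT value gives IN[B0] (row B0 above).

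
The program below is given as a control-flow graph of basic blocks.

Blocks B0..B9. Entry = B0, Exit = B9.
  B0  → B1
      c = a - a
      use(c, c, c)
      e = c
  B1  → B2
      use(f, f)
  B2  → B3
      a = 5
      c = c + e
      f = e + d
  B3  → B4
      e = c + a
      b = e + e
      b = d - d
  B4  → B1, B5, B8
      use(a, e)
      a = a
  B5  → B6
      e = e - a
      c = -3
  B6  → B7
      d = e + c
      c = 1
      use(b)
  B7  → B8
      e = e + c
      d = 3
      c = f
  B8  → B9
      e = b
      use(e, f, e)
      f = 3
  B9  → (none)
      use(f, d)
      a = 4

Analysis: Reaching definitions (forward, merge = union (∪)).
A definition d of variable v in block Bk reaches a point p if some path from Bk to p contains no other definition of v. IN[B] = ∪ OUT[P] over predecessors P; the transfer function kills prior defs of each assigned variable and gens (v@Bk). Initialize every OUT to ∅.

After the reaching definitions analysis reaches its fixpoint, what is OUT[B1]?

Fixpoint table:
  B0:  IN={}  OUT={c@B0, e@B0}
  B1:  IN={a@B4, b@B3, c@B0, c@B2, e@B0, e@B3, f@B2}  OUT={a@B4, b@B3, c@B0, c@B2, e@B0, e@B3, f@B2}
  B2:  IN={a@B4, b@B3, c@B0, c@B2, e@B0, e@B3, f@B2}  OUT={a@B2, b@B3, c@B2, e@B0, e@B3, f@B2}
  B3:  IN={a@B2, b@B3, c@B2, e@B0, e@B3, f@B2}  OUT={a@B2, b@B3, c@B2, e@B3, f@B2}
  B4:  IN={a@B2, b@B3, c@B2, e@B3, f@B2}  OUT={a@B4, b@B3, c@B2, e@B3, f@B2}
  B5:  IN={a@B4, b@B3, c@B2, e@B3, f@B2}  OUT={a@B4, b@B3, c@B5, e@B5, f@B2}
  B6:  IN={a@B4, b@B3, c@B5, e@B5, f@B2}  OUT={a@B4, b@B3, c@B6, d@B6, e@B5, f@B2}
  B7:  IN={a@B4, b@B3, c@B6, d@B6, e@B5, f@B2}  OUT={a@B4, b@B3, c@B7, d@B7, e@B7, f@B2}
  B8:  IN={a@B4, b@B3, c@B2, c@B7, d@B7, e@B3, e@B7, f@B2}  OUT={a@B4, b@B3, c@B2, c@B7, d@B7, e@B8, f@B8}
  B9:  IN={a@B4, b@B3, c@B2, c@B7, d@B7, e@B8, f@B8}  OUT={a@B9, b@B3, c@B2, c@B7, d@B7, e@B8, f@B8}

Merge at B1: IN[B1] = OUT[B0] ⊔ OUT[B4] = {a@B4, b@B3, c@B0, c@B2, e@B0, e@B3, f@B2}
Applying B1's transfer function to that IN value gives OUT[B1] (row B1 above).

Answer: {a@B4, b@B3, c@B0, c@B2, e@B0, e@B3, f@B2}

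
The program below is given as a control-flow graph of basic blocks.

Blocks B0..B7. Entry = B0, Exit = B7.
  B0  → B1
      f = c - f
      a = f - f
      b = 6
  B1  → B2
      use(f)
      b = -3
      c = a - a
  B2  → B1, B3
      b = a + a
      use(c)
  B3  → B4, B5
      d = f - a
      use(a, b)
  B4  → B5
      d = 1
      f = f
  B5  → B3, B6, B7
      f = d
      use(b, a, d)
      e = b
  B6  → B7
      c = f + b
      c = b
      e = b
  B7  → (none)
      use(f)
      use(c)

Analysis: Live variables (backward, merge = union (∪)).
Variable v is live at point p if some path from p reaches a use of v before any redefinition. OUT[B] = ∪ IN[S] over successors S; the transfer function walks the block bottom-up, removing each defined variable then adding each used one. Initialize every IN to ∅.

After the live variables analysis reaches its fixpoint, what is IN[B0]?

Answer: {c, f}

Derivation:
Per-block solution:
  B0:   IN={c, f}   OUT={a, f}
  B1:   IN={a, f}   OUT={a, c, f}
  B2:   IN={a, c, f}   OUT={a, b, c, f}
  B3:   IN={a, b, c, f}   OUT={a, b, c, d, f}
  B4:   IN={a, b, c, f}   OUT={a, b, c, d}
  B5:   IN={a, b, c, d}   OUT={a, b, c, f}
  B6:   IN={b, f}   OUT={c, f}
  B7:   IN={c, f}   OUT={}

Merge at B0: OUT[B0] = IN[B1] = {a, f}
Applying B0's transfer function to that OUT value gives IN[B0] (row B0 above).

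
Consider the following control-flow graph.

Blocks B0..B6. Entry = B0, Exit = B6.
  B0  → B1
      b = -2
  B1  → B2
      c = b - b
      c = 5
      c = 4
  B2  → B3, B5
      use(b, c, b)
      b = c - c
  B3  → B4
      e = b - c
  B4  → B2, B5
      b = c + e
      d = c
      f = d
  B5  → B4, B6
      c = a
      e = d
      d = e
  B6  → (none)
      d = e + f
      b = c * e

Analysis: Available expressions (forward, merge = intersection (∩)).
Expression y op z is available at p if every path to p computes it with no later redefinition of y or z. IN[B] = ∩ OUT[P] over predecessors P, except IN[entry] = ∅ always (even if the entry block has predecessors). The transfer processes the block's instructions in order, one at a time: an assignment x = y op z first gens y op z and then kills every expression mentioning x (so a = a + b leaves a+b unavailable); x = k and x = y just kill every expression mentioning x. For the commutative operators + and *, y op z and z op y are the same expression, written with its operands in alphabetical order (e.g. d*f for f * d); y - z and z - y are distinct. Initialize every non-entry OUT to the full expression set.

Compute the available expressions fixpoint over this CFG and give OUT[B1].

Fixpoint table:
  B0:   IN={}   OUT={}
  B1:   IN={}   OUT={b-b}
  B2:   IN={}   OUT={c-c}
  B3:   IN={c-c}   OUT={b-c, c-c}
  B4:   IN={}   OUT={c+e}
  B5:   IN={}   OUT={}
  B6:   IN={}   OUT={c*e, e+f}

Merge at B1: IN[B1] = OUT[B0] = {}
Applying B1's transfer function to that IN value gives OUT[B1] (row B1 above).

Answer: {b-b}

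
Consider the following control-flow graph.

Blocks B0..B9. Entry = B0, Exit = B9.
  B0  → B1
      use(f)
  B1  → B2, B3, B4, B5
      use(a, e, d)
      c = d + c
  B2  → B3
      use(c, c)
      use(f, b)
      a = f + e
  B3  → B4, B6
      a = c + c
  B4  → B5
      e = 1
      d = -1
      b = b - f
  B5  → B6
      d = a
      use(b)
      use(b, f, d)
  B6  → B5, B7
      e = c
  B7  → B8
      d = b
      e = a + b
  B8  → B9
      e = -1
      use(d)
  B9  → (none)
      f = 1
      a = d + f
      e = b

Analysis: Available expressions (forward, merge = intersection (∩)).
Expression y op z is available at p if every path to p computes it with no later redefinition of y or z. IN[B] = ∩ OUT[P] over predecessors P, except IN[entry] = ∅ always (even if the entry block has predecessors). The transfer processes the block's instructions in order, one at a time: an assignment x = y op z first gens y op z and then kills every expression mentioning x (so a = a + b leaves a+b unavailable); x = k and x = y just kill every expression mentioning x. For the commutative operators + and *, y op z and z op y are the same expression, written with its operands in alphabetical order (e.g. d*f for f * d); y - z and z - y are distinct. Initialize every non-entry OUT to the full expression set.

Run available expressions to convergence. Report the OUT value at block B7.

Answer: {a+b}

Derivation:
Fixpoint table:
  B0:  IN={}  OUT={}
  B1:  IN={}  OUT={}
  B2:  IN={}  OUT={e+f}
  B3:  IN={}  OUT={c+c}
  B4:  IN={}  OUT={}
  B5:  IN={}  OUT={}
  B6:  IN={}  OUT={}
  B7:  IN={}  OUT={a+b}
  B8:  IN={a+b}  OUT={a+b}
  B9:  IN={a+b}  OUT={d+f}

Merge at B7: IN[B7] = OUT[B6] = {}
Applying B7's transfer function to that IN value gives OUT[B7] (row B7 above).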